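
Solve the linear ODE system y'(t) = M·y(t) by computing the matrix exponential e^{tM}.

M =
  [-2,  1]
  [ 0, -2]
e^{tM} =
  [exp(-2*t), t*exp(-2*t)]
  [0, exp(-2*t)]

Strategy: write M = P · J · P⁻¹ where J is a Jordan canonical form, so e^{tM} = P · e^{tJ} · P⁻¹, and e^{tJ} can be computed block-by-block.

M has Jordan form
J =
  [-2,  1]
  [ 0, -2]
(up to reordering of blocks).

Per-block formulas:
  For a 2×2 Jordan block J_2(-2): exp(t · J_2(-2)) = e^(-2t)·(I + t·N), where N is the 2×2 nilpotent shift.

After assembling e^{tJ} and conjugating by P, we get:

e^{tM} =
  [exp(-2*t), t*exp(-2*t)]
  [0, exp(-2*t)]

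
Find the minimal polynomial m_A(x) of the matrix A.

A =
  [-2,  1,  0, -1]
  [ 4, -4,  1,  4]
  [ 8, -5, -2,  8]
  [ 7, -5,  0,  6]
x^4 + 2*x^3 - 2*x - 1

The characteristic polynomial is χ_A(x) = (x - 1)*(x + 1)^3, so the eigenvalues are known. The minimal polynomial is
  m_A(x) = Π_λ (x − λ)^{k_λ}
where k_λ is the size of the *largest* Jordan block for λ (equivalently, the smallest k with (A − λI)^k v = 0 for every generalised eigenvector v of λ).

  λ = -1: largest Jordan block has size 3, contributing (x + 1)^3
  λ = 1: largest Jordan block has size 1, contributing (x − 1)

So m_A(x) = (x - 1)*(x + 1)^3 = x^4 + 2*x^3 - 2*x - 1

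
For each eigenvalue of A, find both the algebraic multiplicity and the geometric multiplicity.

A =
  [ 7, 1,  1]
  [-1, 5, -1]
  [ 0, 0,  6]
λ = 6: alg = 3, geom = 2

Step 1 — factor the characteristic polynomial to read off the algebraic multiplicities:
  χ_A(x) = (x - 6)^3

Step 2 — compute geometric multiplicities via the rank-nullity identity g(λ) = n − rank(A − λI):
  rank(A − (6)·I) = 1, so dim ker(A − (6)·I) = n − 1 = 2

Summary:
  λ = 6: algebraic multiplicity = 3, geometric multiplicity = 2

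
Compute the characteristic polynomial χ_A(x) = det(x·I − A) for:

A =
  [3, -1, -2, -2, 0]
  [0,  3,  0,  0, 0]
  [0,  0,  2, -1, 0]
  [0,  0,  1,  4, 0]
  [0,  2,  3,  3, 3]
x^5 - 15*x^4 + 90*x^3 - 270*x^2 + 405*x - 243

Expanding det(x·I − A) (e.g. by cofactor expansion or by noting that A is similar to its Jordan form J, which has the same characteristic polynomial as A) gives
  χ_A(x) = x^5 - 15*x^4 + 90*x^3 - 270*x^2 + 405*x - 243
which factors as (x - 3)^5. The eigenvalues (with algebraic multiplicities) are λ = 3 with multiplicity 5.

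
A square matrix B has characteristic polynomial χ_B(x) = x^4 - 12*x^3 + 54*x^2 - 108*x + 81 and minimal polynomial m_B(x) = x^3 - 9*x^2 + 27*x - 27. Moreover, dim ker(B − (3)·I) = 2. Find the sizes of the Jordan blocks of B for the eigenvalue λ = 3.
Block sizes for λ = 3: [3, 1]

Step 1 — from the characteristic polynomial, algebraic multiplicity of λ = 3 is 4. From dim ker(B − (3)·I) = 2, there are exactly 2 Jordan blocks for λ = 3.
Step 2 — from the minimal polynomial, the factor (x − 3)^3 tells us the largest block for λ = 3 has size 3.
Step 3 — with total size 4, 2 blocks, and largest block 3, the block sizes (in nonincreasing order) are [3, 1].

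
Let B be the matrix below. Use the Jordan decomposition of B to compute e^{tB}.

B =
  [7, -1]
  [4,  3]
e^{tB} =
  [2*t*exp(5*t) + exp(5*t), -t*exp(5*t)]
  [4*t*exp(5*t), -2*t*exp(5*t) + exp(5*t)]

Strategy: write B = P · J · P⁻¹ where J is a Jordan canonical form, so e^{tB} = P · e^{tJ} · P⁻¹, and e^{tJ} can be computed block-by-block.

B has Jordan form
J =
  [5, 1]
  [0, 5]
(up to reordering of blocks).

Per-block formulas:
  For a 2×2 Jordan block J_2(5): exp(t · J_2(5)) = e^(5t)·(I + t·N), where N is the 2×2 nilpotent shift.

After assembling e^{tJ} and conjugating by P, we get:

e^{tB} =
  [2*t*exp(5*t) + exp(5*t), -t*exp(5*t)]
  [4*t*exp(5*t), -2*t*exp(5*t) + exp(5*t)]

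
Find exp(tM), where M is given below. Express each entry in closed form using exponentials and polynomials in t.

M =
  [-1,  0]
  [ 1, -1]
e^{tM} =
  [exp(-t), 0]
  [t*exp(-t), exp(-t)]

Strategy: write M = P · J · P⁻¹ where J is a Jordan canonical form, so e^{tM} = P · e^{tJ} · P⁻¹, and e^{tJ} can be computed block-by-block.

M has Jordan form
J =
  [-1,  1]
  [ 0, -1]
(up to reordering of blocks).

Per-block formulas:
  For a 2×2 Jordan block J_2(-1): exp(t · J_2(-1)) = e^(-1t)·(I + t·N), where N is the 2×2 nilpotent shift.

After assembling e^{tJ} and conjugating by P, we get:

e^{tM} =
  [exp(-t), 0]
  [t*exp(-t), exp(-t)]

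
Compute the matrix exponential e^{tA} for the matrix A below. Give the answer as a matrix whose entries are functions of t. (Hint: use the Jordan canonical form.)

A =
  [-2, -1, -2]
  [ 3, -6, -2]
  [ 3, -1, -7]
e^{tA} =
  [3*t*exp(-5*t) + exp(-5*t), -t*exp(-5*t), -2*t*exp(-5*t)]
  [3*t*exp(-5*t), -t*exp(-5*t) + exp(-5*t), -2*t*exp(-5*t)]
  [3*t*exp(-5*t), -t*exp(-5*t), -2*t*exp(-5*t) + exp(-5*t)]

Strategy: write A = P · J · P⁻¹ where J is a Jordan canonical form, so e^{tA} = P · e^{tJ} · P⁻¹, and e^{tJ} can be computed block-by-block.

A has Jordan form
J =
  [-5,  1,  0]
  [ 0, -5,  0]
  [ 0,  0, -5]
(up to reordering of blocks).

Per-block formulas:
  For a 2×2 Jordan block J_2(-5): exp(t · J_2(-5)) = e^(-5t)·(I + t·N), where N is the 2×2 nilpotent shift.
  For a 1×1 block at λ = -5: exp(t · [-5]) = [e^(-5t)].

After assembling e^{tJ} and conjugating by P, we get:

e^{tA} =
  [3*t*exp(-5*t) + exp(-5*t), -t*exp(-5*t), -2*t*exp(-5*t)]
  [3*t*exp(-5*t), -t*exp(-5*t) + exp(-5*t), -2*t*exp(-5*t)]
  [3*t*exp(-5*t), -t*exp(-5*t), -2*t*exp(-5*t) + exp(-5*t)]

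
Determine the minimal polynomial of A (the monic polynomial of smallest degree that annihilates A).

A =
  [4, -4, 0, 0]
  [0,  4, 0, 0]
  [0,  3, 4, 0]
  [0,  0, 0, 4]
x^2 - 8*x + 16

The characteristic polynomial is χ_A(x) = (x - 4)^4, so the eigenvalues are known. The minimal polynomial is
  m_A(x) = Π_λ (x − λ)^{k_λ}
where k_λ is the size of the *largest* Jordan block for λ (equivalently, the smallest k with (A − λI)^k v = 0 for every generalised eigenvector v of λ).

  λ = 4: largest Jordan block has size 2, contributing (x − 4)^2

So m_A(x) = (x - 4)^2 = x^2 - 8*x + 16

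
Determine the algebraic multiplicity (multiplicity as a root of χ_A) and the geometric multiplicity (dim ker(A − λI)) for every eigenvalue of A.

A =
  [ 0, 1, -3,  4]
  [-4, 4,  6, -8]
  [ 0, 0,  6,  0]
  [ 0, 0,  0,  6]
λ = 2: alg = 2, geom = 1; λ = 6: alg = 2, geom = 2

Step 1 — factor the characteristic polynomial to read off the algebraic multiplicities:
  χ_A(x) = (x - 6)^2*(x - 2)^2

Step 2 — compute geometric multiplicities via the rank-nullity identity g(λ) = n − rank(A − λI):
  rank(A − (2)·I) = 3, so dim ker(A − (2)·I) = n − 3 = 1
  rank(A − (6)·I) = 2, so dim ker(A − (6)·I) = n − 2 = 2

Summary:
  λ = 2: algebraic multiplicity = 2, geometric multiplicity = 1
  λ = 6: algebraic multiplicity = 2, geometric multiplicity = 2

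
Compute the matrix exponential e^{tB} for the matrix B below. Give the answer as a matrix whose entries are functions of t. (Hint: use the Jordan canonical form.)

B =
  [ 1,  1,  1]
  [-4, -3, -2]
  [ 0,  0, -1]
e^{tB} =
  [2*t*exp(-t) + exp(-t), t*exp(-t), t*exp(-t)]
  [-4*t*exp(-t), -2*t*exp(-t) + exp(-t), -2*t*exp(-t)]
  [0, 0, exp(-t)]

Strategy: write B = P · J · P⁻¹ where J is a Jordan canonical form, so e^{tB} = P · e^{tJ} · P⁻¹, and e^{tJ} can be computed block-by-block.

B has Jordan form
J =
  [-1,  1,  0]
  [ 0, -1,  0]
  [ 0,  0, -1]
(up to reordering of blocks).

Per-block formulas:
  For a 2×2 Jordan block J_2(-1): exp(t · J_2(-1)) = e^(-1t)·(I + t·N), where N is the 2×2 nilpotent shift.
  For a 1×1 block at λ = -1: exp(t · [-1]) = [e^(-1t)].

After assembling e^{tJ} and conjugating by P, we get:

e^{tB} =
  [2*t*exp(-t) + exp(-t), t*exp(-t), t*exp(-t)]
  [-4*t*exp(-t), -2*t*exp(-t) + exp(-t), -2*t*exp(-t)]
  [0, 0, exp(-t)]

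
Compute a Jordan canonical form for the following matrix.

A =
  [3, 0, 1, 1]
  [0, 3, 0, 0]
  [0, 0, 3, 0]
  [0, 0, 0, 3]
J_2(3) ⊕ J_1(3) ⊕ J_1(3)

The characteristic polynomial is
  det(x·I − A) = x^4 - 12*x^3 + 54*x^2 - 108*x + 81 = (x - 3)^4

Eigenvalues and multiplicities (the geometric multiplicity of λ is n − rank(A − λI), which equals the number of Jordan blocks for λ):
  λ = 3: algebraic multiplicity = 4, geometric multiplicity = 3

Determining the block sizes for each eigenvalue:
  λ = 3: 3 blocks summing to 4 forces exactly one block of size 2 and the rest size 1 → block sizes [2, 1, 1]

Assembling the blocks gives a Jordan form
J =
  [3, 1, 0, 0]
  [0, 3, 0, 0]
  [0, 0, 3, 0]
  [0, 0, 0, 3]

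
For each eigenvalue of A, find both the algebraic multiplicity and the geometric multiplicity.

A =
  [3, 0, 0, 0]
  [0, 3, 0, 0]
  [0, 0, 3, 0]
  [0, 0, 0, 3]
λ = 3: alg = 4, geom = 4

Step 1 — factor the characteristic polynomial to read off the algebraic multiplicities:
  χ_A(x) = (x - 3)^4

Step 2 — compute geometric multiplicities via the rank-nullity identity g(λ) = n − rank(A − λI):
  rank(A − (3)·I) = 0, so dim ker(A − (3)·I) = n − 0 = 4

Summary:
  λ = 3: algebraic multiplicity = 4, geometric multiplicity = 4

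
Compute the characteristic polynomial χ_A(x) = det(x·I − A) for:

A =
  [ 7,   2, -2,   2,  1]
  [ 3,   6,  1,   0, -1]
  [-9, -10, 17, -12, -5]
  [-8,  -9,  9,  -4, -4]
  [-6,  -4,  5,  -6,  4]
x^5 - 30*x^4 + 360*x^3 - 2160*x^2 + 6480*x - 7776

Expanding det(x·I − A) (e.g. by cofactor expansion or by noting that A is similar to its Jordan form J, which has the same characteristic polynomial as A) gives
  χ_A(x) = x^5 - 30*x^4 + 360*x^3 - 2160*x^2 + 6480*x - 7776
which factors as (x - 6)^5. The eigenvalues (with algebraic multiplicities) are λ = 6 with multiplicity 5.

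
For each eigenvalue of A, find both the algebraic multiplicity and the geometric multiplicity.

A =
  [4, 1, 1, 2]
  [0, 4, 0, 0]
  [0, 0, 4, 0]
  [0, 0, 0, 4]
λ = 4: alg = 4, geom = 3

Step 1 — factor the characteristic polynomial to read off the algebraic multiplicities:
  χ_A(x) = (x - 4)^4

Step 2 — compute geometric multiplicities via the rank-nullity identity g(λ) = n − rank(A − λI):
  rank(A − (4)·I) = 1, so dim ker(A − (4)·I) = n − 1 = 3

Summary:
  λ = 4: algebraic multiplicity = 4, geometric multiplicity = 3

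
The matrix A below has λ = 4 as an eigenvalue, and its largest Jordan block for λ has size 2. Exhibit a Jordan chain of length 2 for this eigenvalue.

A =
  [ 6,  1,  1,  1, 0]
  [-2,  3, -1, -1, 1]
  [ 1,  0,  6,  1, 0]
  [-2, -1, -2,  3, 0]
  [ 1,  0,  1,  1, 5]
A Jordan chain for λ = 4 of length 2:
v_1 = (1, -1, 0, -1, 0)ᵀ
v_2 = (0, 1, 0, 0, 0)ᵀ

Let N = A − (4)·I. We want v_2 with N^2 v_2 = 0 but N^1 v_2 ≠ 0; then v_{j-1} := N · v_j for j = 2, …, 2.

Pick v_2 = (0, 1, 0, 0, 0)ᵀ.
Then v_1 = N · v_2 = (1, -1, 0, -1, 0)ᵀ.

Sanity check: (A − (4)·I) v_1 = (0, 0, 0, 0, 0)ᵀ = 0. ✓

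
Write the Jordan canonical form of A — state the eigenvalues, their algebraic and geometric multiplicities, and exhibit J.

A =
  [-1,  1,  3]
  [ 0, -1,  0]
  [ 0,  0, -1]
J_2(-1) ⊕ J_1(-1)

The characteristic polynomial is
  det(x·I − A) = x^3 + 3*x^2 + 3*x + 1 = (x + 1)^3

Eigenvalues and multiplicities (the geometric multiplicity of λ is n − rank(A − λI), which equals the number of Jordan blocks for λ):
  λ = -1: algebraic multiplicity = 3, geometric multiplicity = 2

Determining the block sizes for each eigenvalue:
  λ = -1: 2 blocks summing to 3 forces exactly one block of size 2 and the rest size 1 → block sizes [2, 1]

Assembling the blocks gives a Jordan form
J =
  [-1,  1,  0]
  [ 0, -1,  0]
  [ 0,  0, -1]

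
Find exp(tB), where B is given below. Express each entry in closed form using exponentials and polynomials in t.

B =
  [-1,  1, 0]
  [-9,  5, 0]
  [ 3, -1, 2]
e^{tB} =
  [-3*t*exp(2*t) + exp(2*t), t*exp(2*t), 0]
  [-9*t*exp(2*t), 3*t*exp(2*t) + exp(2*t), 0]
  [3*t*exp(2*t), -t*exp(2*t), exp(2*t)]

Strategy: write B = P · J · P⁻¹ where J is a Jordan canonical form, so e^{tB} = P · e^{tJ} · P⁻¹, and e^{tJ} can be computed block-by-block.

B has Jordan form
J =
  [2, 1, 0]
  [0, 2, 0]
  [0, 0, 2]
(up to reordering of blocks).

Per-block formulas:
  For a 2×2 Jordan block J_2(2): exp(t · J_2(2)) = e^(2t)·(I + t·N), where N is the 2×2 nilpotent shift.
  For a 1×1 block at λ = 2: exp(t · [2]) = [e^(2t)].

After assembling e^{tJ} and conjugating by P, we get:

e^{tB} =
  [-3*t*exp(2*t) + exp(2*t), t*exp(2*t), 0]
  [-9*t*exp(2*t), 3*t*exp(2*t) + exp(2*t), 0]
  [3*t*exp(2*t), -t*exp(2*t), exp(2*t)]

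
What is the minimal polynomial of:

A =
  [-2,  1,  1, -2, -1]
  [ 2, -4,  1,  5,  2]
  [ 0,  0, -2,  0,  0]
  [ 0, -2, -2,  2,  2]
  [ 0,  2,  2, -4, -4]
x^3 + 6*x^2 + 12*x + 8

The characteristic polynomial is χ_A(x) = (x + 2)^5, so the eigenvalues are known. The minimal polynomial is
  m_A(x) = Π_λ (x − λ)^{k_λ}
where k_λ is the size of the *largest* Jordan block for λ (equivalently, the smallest k with (A − λI)^k v = 0 for every generalised eigenvector v of λ).

  λ = -2: largest Jordan block has size 3, contributing (x + 2)^3

So m_A(x) = (x + 2)^3 = x^3 + 6*x^2 + 12*x + 8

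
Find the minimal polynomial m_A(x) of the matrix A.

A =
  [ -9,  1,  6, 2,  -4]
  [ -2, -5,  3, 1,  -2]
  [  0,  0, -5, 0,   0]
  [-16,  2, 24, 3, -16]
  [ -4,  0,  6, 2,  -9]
x^3 + 15*x^2 + 75*x + 125

The characteristic polynomial is χ_A(x) = (x + 5)^5, so the eigenvalues are known. The minimal polynomial is
  m_A(x) = Π_λ (x − λ)^{k_λ}
where k_λ is the size of the *largest* Jordan block for λ (equivalently, the smallest k with (A − λI)^k v = 0 for every generalised eigenvector v of λ).

  λ = -5: largest Jordan block has size 3, contributing (x + 5)^3

So m_A(x) = (x + 5)^3 = x^3 + 15*x^2 + 75*x + 125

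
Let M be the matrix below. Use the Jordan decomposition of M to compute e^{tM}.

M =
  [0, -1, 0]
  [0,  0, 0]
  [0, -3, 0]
e^{tM} =
  [1, -t, 0]
  [0, 1, 0]
  [0, -3*t, 1]

Strategy: write M = P · J · P⁻¹ where J is a Jordan canonical form, so e^{tM} = P · e^{tJ} · P⁻¹, and e^{tJ} can be computed block-by-block.

M has Jordan form
J =
  [0, 1, 0]
  [0, 0, 0]
  [0, 0, 0]
(up to reordering of blocks).

Per-block formulas:
  For a 2×2 Jordan block J_2(0): exp(t · J_2(0)) = e^(0t)·(I + t·N), where N is the 2×2 nilpotent shift.
  For a 1×1 block at λ = 0: exp(t · [0]) = [e^(0t)].

After assembling e^{tJ} and conjugating by P, we get:

e^{tM} =
  [1, -t, 0]
  [0, 1, 0]
  [0, -3*t, 1]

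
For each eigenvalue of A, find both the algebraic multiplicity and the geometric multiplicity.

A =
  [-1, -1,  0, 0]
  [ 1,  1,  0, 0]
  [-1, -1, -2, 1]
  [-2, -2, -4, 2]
λ = 0: alg = 4, geom = 2

Step 1 — factor the characteristic polynomial to read off the algebraic multiplicities:
  χ_A(x) = x^4

Step 2 — compute geometric multiplicities via the rank-nullity identity g(λ) = n − rank(A − λI):
  rank(A − (0)·I) = 2, so dim ker(A − (0)·I) = n − 2 = 2

Summary:
  λ = 0: algebraic multiplicity = 4, geometric multiplicity = 2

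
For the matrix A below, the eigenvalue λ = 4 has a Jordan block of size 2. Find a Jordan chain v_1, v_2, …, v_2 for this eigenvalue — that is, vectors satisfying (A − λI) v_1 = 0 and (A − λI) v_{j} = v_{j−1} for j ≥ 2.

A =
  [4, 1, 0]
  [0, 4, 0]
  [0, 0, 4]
A Jordan chain for λ = 4 of length 2:
v_1 = (1, 0, 0)ᵀ
v_2 = (0, 1, 0)ᵀ

Let N = A − (4)·I. We want v_2 with N^2 v_2 = 0 but N^1 v_2 ≠ 0; then v_{j-1} := N · v_j for j = 2, …, 2.

Pick v_2 = (0, 1, 0)ᵀ.
Then v_1 = N · v_2 = (1, 0, 0)ᵀ.

Sanity check: (A − (4)·I) v_1 = (0, 0, 0)ᵀ = 0. ✓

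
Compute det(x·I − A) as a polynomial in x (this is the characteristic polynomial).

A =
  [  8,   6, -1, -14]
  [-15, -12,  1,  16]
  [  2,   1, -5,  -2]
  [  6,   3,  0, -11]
x^4 + 20*x^3 + 150*x^2 + 500*x + 625

Expanding det(x·I − A) (e.g. by cofactor expansion or by noting that A is similar to its Jordan form J, which has the same characteristic polynomial as A) gives
  χ_A(x) = x^4 + 20*x^3 + 150*x^2 + 500*x + 625
which factors as (x + 5)^4. The eigenvalues (with algebraic multiplicities) are λ = -5 with multiplicity 4.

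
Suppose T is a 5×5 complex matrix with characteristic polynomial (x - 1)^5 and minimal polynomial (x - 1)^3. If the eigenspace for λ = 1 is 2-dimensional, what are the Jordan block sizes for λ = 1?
Block sizes for λ = 1: [3, 2]

Step 1 — from the characteristic polynomial, algebraic multiplicity of λ = 1 is 5. From dim ker(T − (1)·I) = 2, there are exactly 2 Jordan blocks for λ = 1.
Step 2 — from the minimal polynomial, the factor (x − 1)^3 tells us the largest block for λ = 1 has size 3.
Step 3 — with total size 5, 2 blocks, and largest block 3, the block sizes (in nonincreasing order) are [3, 2].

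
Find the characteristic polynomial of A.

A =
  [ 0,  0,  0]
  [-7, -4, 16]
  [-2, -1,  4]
x^3

Expanding det(x·I − A) (e.g. by cofactor expansion or by noting that A is similar to its Jordan form J, which has the same characteristic polynomial as A) gives
  χ_A(x) = x^3
which factors as x^3. The eigenvalues (with algebraic multiplicities) are λ = 0 with multiplicity 3.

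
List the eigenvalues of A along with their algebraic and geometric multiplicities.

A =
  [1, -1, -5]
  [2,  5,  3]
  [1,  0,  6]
λ = 4: alg = 3, geom = 1

Step 1 — factor the characteristic polynomial to read off the algebraic multiplicities:
  χ_A(x) = (x - 4)^3

Step 2 — compute geometric multiplicities via the rank-nullity identity g(λ) = n − rank(A − λI):
  rank(A − (4)·I) = 2, so dim ker(A − (4)·I) = n − 2 = 1

Summary:
  λ = 4: algebraic multiplicity = 3, geometric multiplicity = 1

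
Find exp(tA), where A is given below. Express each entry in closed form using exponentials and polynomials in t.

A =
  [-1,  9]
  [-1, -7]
e^{tA} =
  [3*t*exp(-4*t) + exp(-4*t), 9*t*exp(-4*t)]
  [-t*exp(-4*t), -3*t*exp(-4*t) + exp(-4*t)]

Strategy: write A = P · J · P⁻¹ where J is a Jordan canonical form, so e^{tA} = P · e^{tJ} · P⁻¹, and e^{tJ} can be computed block-by-block.

A has Jordan form
J =
  [-4,  1]
  [ 0, -4]
(up to reordering of blocks).

Per-block formulas:
  For a 2×2 Jordan block J_2(-4): exp(t · J_2(-4)) = e^(-4t)·(I + t·N), where N is the 2×2 nilpotent shift.

After assembling e^{tJ} and conjugating by P, we get:

e^{tA} =
  [3*t*exp(-4*t) + exp(-4*t), 9*t*exp(-4*t)]
  [-t*exp(-4*t), -3*t*exp(-4*t) + exp(-4*t)]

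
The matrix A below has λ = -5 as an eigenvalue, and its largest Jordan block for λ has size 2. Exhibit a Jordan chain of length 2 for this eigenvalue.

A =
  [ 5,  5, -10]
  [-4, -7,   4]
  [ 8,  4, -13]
A Jordan chain for λ = -5 of length 2:
v_1 = (10, -4, 8)ᵀ
v_2 = (1, 0, 0)ᵀ

Let N = A − (-5)·I. We want v_2 with N^2 v_2 = 0 but N^1 v_2 ≠ 0; then v_{j-1} := N · v_j for j = 2, …, 2.

Pick v_2 = (1, 0, 0)ᵀ.
Then v_1 = N · v_2 = (10, -4, 8)ᵀ.

Sanity check: (A − (-5)·I) v_1 = (0, 0, 0)ᵀ = 0. ✓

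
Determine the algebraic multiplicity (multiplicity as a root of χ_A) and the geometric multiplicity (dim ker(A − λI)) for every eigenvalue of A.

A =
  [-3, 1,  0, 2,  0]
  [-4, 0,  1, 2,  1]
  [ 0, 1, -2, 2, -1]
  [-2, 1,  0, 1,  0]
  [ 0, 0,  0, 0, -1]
λ = -1: alg = 5, geom = 3

Step 1 — factor the characteristic polynomial to read off the algebraic multiplicities:
  χ_A(x) = (x + 1)^5

Step 2 — compute geometric multiplicities via the rank-nullity identity g(λ) = n − rank(A − λI):
  rank(A − (-1)·I) = 2, so dim ker(A − (-1)·I) = n − 2 = 3

Summary:
  λ = -1: algebraic multiplicity = 5, geometric multiplicity = 3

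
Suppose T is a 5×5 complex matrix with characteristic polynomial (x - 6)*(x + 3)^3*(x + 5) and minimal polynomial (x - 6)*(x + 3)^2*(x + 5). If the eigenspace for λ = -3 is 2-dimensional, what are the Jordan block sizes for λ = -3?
Block sizes for λ = -3: [2, 1]

Step 1 — from the characteristic polynomial, algebraic multiplicity of λ = -3 is 3. From dim ker(T − (-3)·I) = 2, there are exactly 2 Jordan blocks for λ = -3.
Step 2 — from the minimal polynomial, the factor (x + 3)^2 tells us the largest block for λ = -3 has size 2.
Step 3 — with total size 3, 2 blocks, and largest block 2, the block sizes (in nonincreasing order) are [2, 1].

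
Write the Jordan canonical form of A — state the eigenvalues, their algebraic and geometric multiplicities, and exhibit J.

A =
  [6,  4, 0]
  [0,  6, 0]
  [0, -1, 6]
J_2(6) ⊕ J_1(6)

The characteristic polynomial is
  det(x·I − A) = x^3 - 18*x^2 + 108*x - 216 = (x - 6)^3

Eigenvalues and multiplicities (the geometric multiplicity of λ is n − rank(A − λI), which equals the number of Jordan blocks for λ):
  λ = 6: algebraic multiplicity = 3, geometric multiplicity = 2

Determining the block sizes for each eigenvalue:
  λ = 6: 2 blocks summing to 3 forces exactly one block of size 2 and the rest size 1 → block sizes [2, 1]

Assembling the blocks gives a Jordan form
J =
  [6, 1, 0]
  [0, 6, 0]
  [0, 0, 6]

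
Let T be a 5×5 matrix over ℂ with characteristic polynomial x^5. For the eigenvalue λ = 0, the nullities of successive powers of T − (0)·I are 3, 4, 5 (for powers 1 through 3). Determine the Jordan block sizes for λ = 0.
Block sizes for λ = 0: [3, 1, 1]

From the dimensions of kernels of powers, the number of Jordan blocks of size at least j is d_j − d_{j−1} where d_j = dim ker(N^j) (with d_0 = 0). Computing the differences gives [3, 1, 1].
The number of blocks of size exactly k is (#blocks of size ≥ k) − (#blocks of size ≥ k + 1), so the partition is: 2 block(s) of size 1, 1 block(s) of size 3.
In nonincreasing order the block sizes are [3, 1, 1].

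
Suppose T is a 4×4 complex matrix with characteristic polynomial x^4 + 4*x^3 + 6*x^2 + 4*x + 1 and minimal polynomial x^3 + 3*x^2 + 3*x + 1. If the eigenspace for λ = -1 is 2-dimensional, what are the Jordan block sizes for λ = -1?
Block sizes for λ = -1: [3, 1]

Step 1 — from the characteristic polynomial, algebraic multiplicity of λ = -1 is 4. From dim ker(T − (-1)·I) = 2, there are exactly 2 Jordan blocks for λ = -1.
Step 2 — from the minimal polynomial, the factor (x + 1)^3 tells us the largest block for λ = -1 has size 3.
Step 3 — with total size 4, 2 blocks, and largest block 3, the block sizes (in nonincreasing order) are [3, 1].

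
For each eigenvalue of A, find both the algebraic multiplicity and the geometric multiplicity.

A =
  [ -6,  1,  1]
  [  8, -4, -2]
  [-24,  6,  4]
λ = -2: alg = 3, geom = 2

Step 1 — factor the characteristic polynomial to read off the algebraic multiplicities:
  χ_A(x) = (x + 2)^3

Step 2 — compute geometric multiplicities via the rank-nullity identity g(λ) = n − rank(A − λI):
  rank(A − (-2)·I) = 1, so dim ker(A − (-2)·I) = n − 1 = 2

Summary:
  λ = -2: algebraic multiplicity = 3, geometric multiplicity = 2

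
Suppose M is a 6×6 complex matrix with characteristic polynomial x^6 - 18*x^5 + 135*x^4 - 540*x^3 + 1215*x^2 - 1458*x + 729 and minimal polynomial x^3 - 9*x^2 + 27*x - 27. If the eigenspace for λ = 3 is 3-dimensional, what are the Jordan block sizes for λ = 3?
Block sizes for λ = 3: [3, 2, 1]

Step 1 — from the characteristic polynomial, algebraic multiplicity of λ = 3 is 6. From dim ker(M − (3)·I) = 3, there are exactly 3 Jordan blocks for λ = 3.
Step 2 — from the minimal polynomial, the factor (x − 3)^3 tells us the largest block for λ = 3 has size 3.
Step 3 — with total size 6, 3 blocks, and largest block 3, the block sizes (in nonincreasing order) are [3, 2, 1].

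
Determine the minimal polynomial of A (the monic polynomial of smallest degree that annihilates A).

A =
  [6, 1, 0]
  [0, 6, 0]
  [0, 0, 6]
x^2 - 12*x + 36

The characteristic polynomial is χ_A(x) = (x - 6)^3, so the eigenvalues are known. The minimal polynomial is
  m_A(x) = Π_λ (x − λ)^{k_λ}
where k_λ is the size of the *largest* Jordan block for λ (equivalently, the smallest k with (A − λI)^k v = 0 for every generalised eigenvector v of λ).

  λ = 6: largest Jordan block has size 2, contributing (x − 6)^2

So m_A(x) = (x - 6)^2 = x^2 - 12*x + 36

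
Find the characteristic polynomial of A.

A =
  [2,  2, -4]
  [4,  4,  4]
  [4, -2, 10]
x^3 - 16*x^2 + 84*x - 144

Expanding det(x·I − A) (e.g. by cofactor expansion or by noting that A is similar to its Jordan form J, which has the same characteristic polynomial as A) gives
  χ_A(x) = x^3 - 16*x^2 + 84*x - 144
which factors as (x - 6)^2*(x - 4). The eigenvalues (with algebraic multiplicities) are λ = 4 with multiplicity 1, λ = 6 with multiplicity 2.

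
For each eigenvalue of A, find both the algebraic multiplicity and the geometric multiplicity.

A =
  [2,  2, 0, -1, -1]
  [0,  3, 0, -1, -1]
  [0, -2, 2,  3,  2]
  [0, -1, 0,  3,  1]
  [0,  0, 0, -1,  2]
λ = 2: alg = 3, geom = 2; λ = 3: alg = 2, geom = 1

Step 1 — factor the characteristic polynomial to read off the algebraic multiplicities:
  χ_A(x) = (x - 3)^2*(x - 2)^3

Step 2 — compute geometric multiplicities via the rank-nullity identity g(λ) = n − rank(A − λI):
  rank(A − (2)·I) = 3, so dim ker(A − (2)·I) = n − 3 = 2
  rank(A − (3)·I) = 4, so dim ker(A − (3)·I) = n − 4 = 1

Summary:
  λ = 2: algebraic multiplicity = 3, geometric multiplicity = 2
  λ = 3: algebraic multiplicity = 2, geometric multiplicity = 1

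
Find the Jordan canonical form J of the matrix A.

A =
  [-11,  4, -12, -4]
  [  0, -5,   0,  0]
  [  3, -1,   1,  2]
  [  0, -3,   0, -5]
J_2(-5) ⊕ J_2(-5)

The characteristic polynomial is
  det(x·I − A) = x^4 + 20*x^3 + 150*x^2 + 500*x + 625 = (x + 5)^4

Eigenvalues and multiplicities (the geometric multiplicity of λ is n − rank(A − λI), which equals the number of Jordan blocks for λ):
  λ = -5: algebraic multiplicity = 4, geometric multiplicity = 2

Determining the block sizes for each eigenvalue:
  λ = -5: with am = 4 and gm = 2, the partition is not yet determined (e.g. several partitions of 4 into 2 parts exist). Let N = A − (-5)·I. Computing rank(N^1) = 2, rank(N^2) = 0; the number of blocks of size ≥ j is rank(N^{j−1}) − rank(N^j), giving [2, 2]. So we have 2 block(s) of size 2 → block sizes [2, 2]

Assembling the blocks gives a Jordan form
J =
  [-5,  1,  0,  0]
  [ 0, -5,  0,  0]
  [ 0,  0, -5,  1]
  [ 0,  0,  0, -5]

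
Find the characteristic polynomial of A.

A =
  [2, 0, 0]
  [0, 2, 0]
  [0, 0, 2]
x^3 - 6*x^2 + 12*x - 8

Expanding det(x·I − A) (e.g. by cofactor expansion or by noting that A is similar to its Jordan form J, which has the same characteristic polynomial as A) gives
  χ_A(x) = x^3 - 6*x^2 + 12*x - 8
which factors as (x - 2)^3. The eigenvalues (with algebraic multiplicities) are λ = 2 with multiplicity 3.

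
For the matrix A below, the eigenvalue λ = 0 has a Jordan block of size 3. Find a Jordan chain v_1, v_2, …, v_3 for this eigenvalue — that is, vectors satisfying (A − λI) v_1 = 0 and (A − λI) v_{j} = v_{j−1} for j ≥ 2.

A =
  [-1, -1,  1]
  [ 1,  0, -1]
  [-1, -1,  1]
A Jordan chain for λ = 0 of length 3:
v_1 = (-1, 0, -1)ᵀ
v_2 = (-1, 1, -1)ᵀ
v_3 = (1, 0, 0)ᵀ

Let N = A − (0)·I. We want v_3 with N^3 v_3 = 0 but N^2 v_3 ≠ 0; then v_{j-1} := N · v_j for j = 3, …, 2.

Pick v_3 = (1, 0, 0)ᵀ.
Then v_2 = N · v_3 = (-1, 1, -1)ᵀ.
Then v_1 = N · v_2 = (-1, 0, -1)ᵀ.

Sanity check: (A − (0)·I) v_1 = (0, 0, 0)ᵀ = 0. ✓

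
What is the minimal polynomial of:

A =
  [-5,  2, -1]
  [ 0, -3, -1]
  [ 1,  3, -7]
x^3 + 15*x^2 + 75*x + 125

The characteristic polynomial is χ_A(x) = (x + 5)^3, so the eigenvalues are known. The minimal polynomial is
  m_A(x) = Π_λ (x − λ)^{k_λ}
where k_λ is the size of the *largest* Jordan block for λ (equivalently, the smallest k with (A − λI)^k v = 0 for every generalised eigenvector v of λ).

  λ = -5: largest Jordan block has size 3, contributing (x + 5)^3

So m_A(x) = (x + 5)^3 = x^3 + 15*x^2 + 75*x + 125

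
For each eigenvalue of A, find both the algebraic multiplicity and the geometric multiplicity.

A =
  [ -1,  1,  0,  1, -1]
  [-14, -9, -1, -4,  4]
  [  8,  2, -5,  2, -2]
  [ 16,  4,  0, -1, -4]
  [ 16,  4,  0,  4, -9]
λ = -5: alg = 5, geom = 3

Step 1 — factor the characteristic polynomial to read off the algebraic multiplicities:
  χ_A(x) = (x + 5)^5

Step 2 — compute geometric multiplicities via the rank-nullity identity g(λ) = n − rank(A − λI):
  rank(A − (-5)·I) = 2, so dim ker(A − (-5)·I) = n − 2 = 3

Summary:
  λ = -5: algebraic multiplicity = 5, geometric multiplicity = 3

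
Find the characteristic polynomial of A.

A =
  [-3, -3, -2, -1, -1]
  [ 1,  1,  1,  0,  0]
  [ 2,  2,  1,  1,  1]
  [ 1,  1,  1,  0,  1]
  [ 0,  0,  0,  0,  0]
x^5 + x^4

Expanding det(x·I − A) (e.g. by cofactor expansion or by noting that A is similar to its Jordan form J, which has the same characteristic polynomial as A) gives
  χ_A(x) = x^5 + x^4
which factors as x^4*(x + 1). The eigenvalues (with algebraic multiplicities) are λ = -1 with multiplicity 1, λ = 0 with multiplicity 4.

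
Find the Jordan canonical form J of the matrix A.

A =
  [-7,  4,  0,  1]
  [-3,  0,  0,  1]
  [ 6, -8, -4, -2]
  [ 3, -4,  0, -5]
J_2(-4) ⊕ J_1(-4) ⊕ J_1(-4)

The characteristic polynomial is
  det(x·I − A) = x^4 + 16*x^3 + 96*x^2 + 256*x + 256 = (x + 4)^4

Eigenvalues and multiplicities (the geometric multiplicity of λ is n − rank(A − λI), which equals the number of Jordan blocks for λ):
  λ = -4: algebraic multiplicity = 4, geometric multiplicity = 3

Determining the block sizes for each eigenvalue:
  λ = -4: 3 blocks summing to 4 forces exactly one block of size 2 and the rest size 1 → block sizes [2, 1, 1]

Assembling the blocks gives a Jordan form
J =
  [-4,  1,  0,  0]
  [ 0, -4,  0,  0]
  [ 0,  0, -4,  0]
  [ 0,  0,  0, -4]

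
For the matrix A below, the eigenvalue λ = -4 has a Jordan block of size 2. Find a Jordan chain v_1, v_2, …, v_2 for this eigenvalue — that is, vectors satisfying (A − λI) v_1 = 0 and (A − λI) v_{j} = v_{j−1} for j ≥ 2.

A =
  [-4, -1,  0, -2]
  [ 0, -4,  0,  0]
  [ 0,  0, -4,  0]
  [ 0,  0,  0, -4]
A Jordan chain for λ = -4 of length 2:
v_1 = (-1, 0, 0, 0)ᵀ
v_2 = (0, 1, 0, 0)ᵀ

Let N = A − (-4)·I. We want v_2 with N^2 v_2 = 0 but N^1 v_2 ≠ 0; then v_{j-1} := N · v_j for j = 2, …, 2.

Pick v_2 = (0, 1, 0, 0)ᵀ.
Then v_1 = N · v_2 = (-1, 0, 0, 0)ᵀ.

Sanity check: (A − (-4)·I) v_1 = (0, 0, 0, 0)ᵀ = 0. ✓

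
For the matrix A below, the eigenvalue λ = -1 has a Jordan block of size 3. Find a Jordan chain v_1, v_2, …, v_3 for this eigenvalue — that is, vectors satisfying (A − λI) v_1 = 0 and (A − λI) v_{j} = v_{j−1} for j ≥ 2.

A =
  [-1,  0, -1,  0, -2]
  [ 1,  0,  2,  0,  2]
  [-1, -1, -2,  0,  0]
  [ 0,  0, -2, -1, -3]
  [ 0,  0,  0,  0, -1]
A Jordan chain for λ = -1 of length 3:
v_1 = (1, -1, 0, 2, 0)ᵀ
v_2 = (0, 1, -1, 0, 0)ᵀ
v_3 = (1, 0, 0, 0, 0)ᵀ

Let N = A − (-1)·I. We want v_3 with N^3 v_3 = 0 but N^2 v_3 ≠ 0; then v_{j-1} := N · v_j for j = 3, …, 2.

Pick v_3 = (1, 0, 0, 0, 0)ᵀ.
Then v_2 = N · v_3 = (0, 1, -1, 0, 0)ᵀ.
Then v_1 = N · v_2 = (1, -1, 0, 2, 0)ᵀ.

Sanity check: (A − (-1)·I) v_1 = (0, 0, 0, 0, 0)ᵀ = 0. ✓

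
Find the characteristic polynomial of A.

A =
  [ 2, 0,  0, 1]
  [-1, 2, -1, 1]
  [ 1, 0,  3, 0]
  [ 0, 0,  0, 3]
x^4 - 10*x^3 + 37*x^2 - 60*x + 36

Expanding det(x·I − A) (e.g. by cofactor expansion or by noting that A is similar to its Jordan form J, which has the same characteristic polynomial as A) gives
  χ_A(x) = x^4 - 10*x^3 + 37*x^2 - 60*x + 36
which factors as (x - 3)^2*(x - 2)^2. The eigenvalues (with algebraic multiplicities) are λ = 2 with multiplicity 2, λ = 3 with multiplicity 2.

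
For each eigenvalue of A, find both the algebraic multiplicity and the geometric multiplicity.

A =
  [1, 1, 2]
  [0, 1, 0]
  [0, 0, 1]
λ = 1: alg = 3, geom = 2

Step 1 — factor the characteristic polynomial to read off the algebraic multiplicities:
  χ_A(x) = (x - 1)^3

Step 2 — compute geometric multiplicities via the rank-nullity identity g(λ) = n − rank(A − λI):
  rank(A − (1)·I) = 1, so dim ker(A − (1)·I) = n − 1 = 2

Summary:
  λ = 1: algebraic multiplicity = 3, geometric multiplicity = 2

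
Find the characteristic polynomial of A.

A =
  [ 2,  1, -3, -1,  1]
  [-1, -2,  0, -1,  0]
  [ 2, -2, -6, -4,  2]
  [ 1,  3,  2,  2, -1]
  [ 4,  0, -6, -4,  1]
x^5 + 3*x^4 + 3*x^3 + x^2

Expanding det(x·I − A) (e.g. by cofactor expansion or by noting that A is similar to its Jordan form J, which has the same characteristic polynomial as A) gives
  χ_A(x) = x^5 + 3*x^4 + 3*x^3 + x^2
which factors as x^2*(x + 1)^3. The eigenvalues (with algebraic multiplicities) are λ = -1 with multiplicity 3, λ = 0 with multiplicity 2.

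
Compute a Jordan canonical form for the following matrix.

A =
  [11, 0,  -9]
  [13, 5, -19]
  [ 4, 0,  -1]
J_3(5)

The characteristic polynomial is
  det(x·I − A) = x^3 - 15*x^2 + 75*x - 125 = (x - 5)^3

Eigenvalues and multiplicities (the geometric multiplicity of λ is n − rank(A − λI), which equals the number of Jordan blocks for λ):
  λ = 5: algebraic multiplicity = 3, geometric multiplicity = 1

Determining the block sizes for each eigenvalue:
  λ = 5: one block (gm = 1), so the single block has size am = 3 → block sizes [3]

Assembling the blocks gives a Jordan form
J =
  [5, 1, 0]
  [0, 5, 1]
  [0, 0, 5]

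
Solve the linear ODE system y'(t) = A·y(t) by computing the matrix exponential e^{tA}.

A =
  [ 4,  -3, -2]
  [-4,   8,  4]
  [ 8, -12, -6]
e^{tA} =
  [2*t*exp(2*t) + exp(2*t), -3*t*exp(2*t), -2*t*exp(2*t)]
  [-4*t*exp(2*t), 6*t*exp(2*t) + exp(2*t), 4*t*exp(2*t)]
  [8*t*exp(2*t), -12*t*exp(2*t), -8*t*exp(2*t) + exp(2*t)]

Strategy: write A = P · J · P⁻¹ where J is a Jordan canonical form, so e^{tA} = P · e^{tJ} · P⁻¹, and e^{tJ} can be computed block-by-block.

A has Jordan form
J =
  [2, 1, 0]
  [0, 2, 0]
  [0, 0, 2]
(up to reordering of blocks).

Per-block formulas:
  For a 2×2 Jordan block J_2(2): exp(t · J_2(2)) = e^(2t)·(I + t·N), where N is the 2×2 nilpotent shift.
  For a 1×1 block at λ = 2: exp(t · [2]) = [e^(2t)].

After assembling e^{tJ} and conjugating by P, we get:

e^{tA} =
  [2*t*exp(2*t) + exp(2*t), -3*t*exp(2*t), -2*t*exp(2*t)]
  [-4*t*exp(2*t), 6*t*exp(2*t) + exp(2*t), 4*t*exp(2*t)]
  [8*t*exp(2*t), -12*t*exp(2*t), -8*t*exp(2*t) + exp(2*t)]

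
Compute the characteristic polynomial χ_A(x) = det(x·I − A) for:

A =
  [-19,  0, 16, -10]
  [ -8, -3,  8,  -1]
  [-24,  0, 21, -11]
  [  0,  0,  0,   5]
x^4 - 4*x^3 - 26*x^2 + 60*x + 225

Expanding det(x·I − A) (e.g. by cofactor expansion or by noting that A is similar to its Jordan form J, which has the same characteristic polynomial as A) gives
  χ_A(x) = x^4 - 4*x^3 - 26*x^2 + 60*x + 225
which factors as (x - 5)^2*(x + 3)^2. The eigenvalues (with algebraic multiplicities) are λ = -3 with multiplicity 2, λ = 5 with multiplicity 2.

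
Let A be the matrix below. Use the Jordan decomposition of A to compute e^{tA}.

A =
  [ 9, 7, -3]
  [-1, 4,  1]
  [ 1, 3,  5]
e^{tA} =
  [-t^2*exp(6*t)/2 + 3*t*exp(6*t) + exp(6*t), -t^2*exp(6*t) + 7*t*exp(6*t), t^2*exp(6*t)/2 - 3*t*exp(6*t)]
  [-t*exp(6*t), -2*t*exp(6*t) + exp(6*t), t*exp(6*t)]
  [-t^2*exp(6*t)/2 + t*exp(6*t), -t^2*exp(6*t) + 3*t*exp(6*t), t^2*exp(6*t)/2 - t*exp(6*t) + exp(6*t)]

Strategy: write A = P · J · P⁻¹ where J is a Jordan canonical form, so e^{tA} = P · e^{tJ} · P⁻¹, and e^{tJ} can be computed block-by-block.

A has Jordan form
J =
  [6, 1, 0]
  [0, 6, 1]
  [0, 0, 6]
(up to reordering of blocks).

Per-block formulas:
  For a 3×3 Jordan block J_3(6): exp(t · J_3(6)) = e^(6t)·(I + t·N + (t^2/2)·N^2), where N is the 3×3 nilpotent shift.

After assembling e^{tJ} and conjugating by P, we get:

e^{tA} =
  [-t^2*exp(6*t)/2 + 3*t*exp(6*t) + exp(6*t), -t^2*exp(6*t) + 7*t*exp(6*t), t^2*exp(6*t)/2 - 3*t*exp(6*t)]
  [-t*exp(6*t), -2*t*exp(6*t) + exp(6*t), t*exp(6*t)]
  [-t^2*exp(6*t)/2 + t*exp(6*t), -t^2*exp(6*t) + 3*t*exp(6*t), t^2*exp(6*t)/2 - t*exp(6*t) + exp(6*t)]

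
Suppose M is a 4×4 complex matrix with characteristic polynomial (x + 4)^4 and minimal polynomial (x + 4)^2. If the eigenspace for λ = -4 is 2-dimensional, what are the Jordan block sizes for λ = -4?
Block sizes for λ = -4: [2, 2]

Step 1 — from the characteristic polynomial, algebraic multiplicity of λ = -4 is 4. From dim ker(M − (-4)·I) = 2, there are exactly 2 Jordan blocks for λ = -4.
Step 2 — from the minimal polynomial, the factor (x + 4)^2 tells us the largest block for λ = -4 has size 2.
Step 3 — with total size 4, 2 blocks, and largest block 2, the block sizes (in nonincreasing order) are [2, 2].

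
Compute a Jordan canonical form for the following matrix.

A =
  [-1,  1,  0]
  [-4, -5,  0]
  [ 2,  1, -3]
J_2(-3) ⊕ J_1(-3)

The characteristic polynomial is
  det(x·I − A) = x^3 + 9*x^2 + 27*x + 27 = (x + 3)^3

Eigenvalues and multiplicities (the geometric multiplicity of λ is n − rank(A − λI), which equals the number of Jordan blocks for λ):
  λ = -3: algebraic multiplicity = 3, geometric multiplicity = 2

Determining the block sizes for each eigenvalue:
  λ = -3: 2 blocks summing to 3 forces exactly one block of size 2 and the rest size 1 → block sizes [2, 1]

Assembling the blocks gives a Jordan form
J =
  [-3,  1,  0]
  [ 0, -3,  0]
  [ 0,  0, -3]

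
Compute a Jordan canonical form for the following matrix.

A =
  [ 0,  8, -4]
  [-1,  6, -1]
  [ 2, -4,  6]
J_2(4) ⊕ J_1(4)

The characteristic polynomial is
  det(x·I − A) = x^3 - 12*x^2 + 48*x - 64 = (x - 4)^3

Eigenvalues and multiplicities (the geometric multiplicity of λ is n − rank(A − λI), which equals the number of Jordan blocks for λ):
  λ = 4: algebraic multiplicity = 3, geometric multiplicity = 2

Determining the block sizes for each eigenvalue:
  λ = 4: 2 blocks summing to 3 forces exactly one block of size 2 and the rest size 1 → block sizes [2, 1]

Assembling the blocks gives a Jordan form
J =
  [4, 1, 0]
  [0, 4, 0]
  [0, 0, 4]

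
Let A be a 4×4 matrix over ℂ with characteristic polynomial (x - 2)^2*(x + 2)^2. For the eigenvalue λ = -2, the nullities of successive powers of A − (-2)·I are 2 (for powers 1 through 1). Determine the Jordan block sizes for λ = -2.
Block sizes for λ = -2: [1, 1]

From the dimensions of kernels of powers, the number of Jordan blocks of size at least j is d_j − d_{j−1} where d_j = dim ker(N^j) (with d_0 = 0). Computing the differences gives [2].
The number of blocks of size exactly k is (#blocks of size ≥ k) − (#blocks of size ≥ k + 1), so the partition is: 2 block(s) of size 1.
In nonincreasing order the block sizes are [1, 1].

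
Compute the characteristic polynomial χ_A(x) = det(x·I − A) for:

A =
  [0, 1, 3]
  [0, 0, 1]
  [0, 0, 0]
x^3

Expanding det(x·I − A) (e.g. by cofactor expansion or by noting that A is similar to its Jordan form J, which has the same characteristic polynomial as A) gives
  χ_A(x) = x^3
which factors as x^3. The eigenvalues (with algebraic multiplicities) are λ = 0 with multiplicity 3.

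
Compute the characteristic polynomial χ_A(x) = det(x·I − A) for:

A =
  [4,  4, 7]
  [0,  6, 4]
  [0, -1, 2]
x^3 - 12*x^2 + 48*x - 64

Expanding det(x·I − A) (e.g. by cofactor expansion or by noting that A is similar to its Jordan form J, which has the same characteristic polynomial as A) gives
  χ_A(x) = x^3 - 12*x^2 + 48*x - 64
which factors as (x - 4)^3. The eigenvalues (with algebraic multiplicities) are λ = 4 with multiplicity 3.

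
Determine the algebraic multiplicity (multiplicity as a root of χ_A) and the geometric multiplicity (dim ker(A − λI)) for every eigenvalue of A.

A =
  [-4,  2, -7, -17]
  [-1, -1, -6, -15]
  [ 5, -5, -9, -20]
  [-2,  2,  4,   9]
λ = -2: alg = 3, geom = 1; λ = 1: alg = 1, geom = 1

Step 1 — factor the characteristic polynomial to read off the algebraic multiplicities:
  χ_A(x) = (x - 1)*(x + 2)^3

Step 2 — compute geometric multiplicities via the rank-nullity identity g(λ) = n − rank(A − λI):
  rank(A − (-2)·I) = 3, so dim ker(A − (-2)·I) = n − 3 = 1
  rank(A − (1)·I) = 3, so dim ker(A − (1)·I) = n − 3 = 1

Summary:
  λ = -2: algebraic multiplicity = 3, geometric multiplicity = 1
  λ = 1: algebraic multiplicity = 1, geometric multiplicity = 1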